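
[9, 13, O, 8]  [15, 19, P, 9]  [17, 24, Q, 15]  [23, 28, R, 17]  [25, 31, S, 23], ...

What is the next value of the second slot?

Second slot goes 13, 19, 24, 28, 31 → 33 (differences are 6, 5, 4, … (decreasing by 1 each time)).

33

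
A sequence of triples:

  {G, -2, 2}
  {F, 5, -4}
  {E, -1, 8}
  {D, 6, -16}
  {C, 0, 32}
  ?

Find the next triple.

{B, 7, -64}

Letter goes G, F, E, D, C → B (letters move back 1 place in the alphabet).
Second part: -2, 5, -1, 6, 0 → 7 (alternating steps +7, −6, +7, −6, …).
For the third part, ×(-2) each step: 2, -4, 8, -16, 32 → -64.
Putting it together: {B, 7, -64}.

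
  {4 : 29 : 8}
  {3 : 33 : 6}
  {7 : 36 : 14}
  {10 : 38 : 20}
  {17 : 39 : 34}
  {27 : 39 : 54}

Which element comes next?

{44 : 38 : 88}

First component: 4, 3, 7, 10, 17, 27 → 44 (each term is the sum of the two before it).
Second component: differences are 4, 3, 2, … (decreasing by 1 each time), so 29, 33, 36, 38, 39, 39 → 38.
Third component: always 2 × the first component; 8, 6, 14, 20, 34, 54 → 88.
Combining the parts gives {44 : 38 : 88}.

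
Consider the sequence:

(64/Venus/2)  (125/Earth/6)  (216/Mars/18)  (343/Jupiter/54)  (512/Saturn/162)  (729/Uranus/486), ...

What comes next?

For the first slot, perfect cubes: 4³, 5³, 6³, …: 64, 125, 216, 343, 512, 729 → 1000.
Planet — runs through the planets Mercury→Neptune: Venus, Earth, Mars, Jupiter, Saturn, Uranus → Neptune.
Third slot — ×3 each step: 2, 6, 18, 54, 162, 486 → 1458.
Putting it together: (1000/Neptune/1458).

(1000/Neptune/1458)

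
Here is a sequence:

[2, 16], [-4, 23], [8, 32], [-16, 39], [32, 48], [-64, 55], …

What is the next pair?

First entry: 2, -4, 8, -16, 32, -64 → 128 (×(-2) each step).
Second entry: alternating steps +7, +9, +7, +9, …; 16, 23, 32, 39, 48, 55 → 64.
So the next pair is [128, 64].

[128, 64]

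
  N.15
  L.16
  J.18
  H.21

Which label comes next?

For the letter, letters move back 2 places in the alphabet: N, L, J, H → F.
For the second component, differences are 1, 2, 3, … (increasing by 1 each time): 15, 16, 18, 21 → 25.
So the next label is F.25.

F.25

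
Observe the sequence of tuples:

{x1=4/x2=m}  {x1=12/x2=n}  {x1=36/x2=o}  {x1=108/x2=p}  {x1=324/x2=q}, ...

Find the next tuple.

X1 goes 4, 12, 36, 108, 324 → 972 (×3 each step).
X2: letters move forward 1 place in the alphabet, so m, n, o, p, q → r.
Putting it together: {x1=972/x2=r}.

{x1=972/x2=r}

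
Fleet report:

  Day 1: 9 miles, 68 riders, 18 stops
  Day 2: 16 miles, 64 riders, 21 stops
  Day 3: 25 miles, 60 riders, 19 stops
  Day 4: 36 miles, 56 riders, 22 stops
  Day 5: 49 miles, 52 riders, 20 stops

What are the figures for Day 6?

Miles: perfect squares: 3², 4², 5², …; 9, 16, 25, 36, 49 → 64.
Riders — −4 each step: 68, 64, 60, 56, 52 → 48.
Stops: alternating steps +3, −2, +3, −2, …; 18, 21, 19, 22, 20 → 23.
Combining the parts gives 64 miles, 48 riders, 23 stops.

64 miles, 48 riders, 23 stops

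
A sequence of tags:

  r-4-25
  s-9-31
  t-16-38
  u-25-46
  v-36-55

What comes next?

For the letter, letters move forward 1 place in the alphabet: r, s, t, u, v → w.
Second component — perfect squares: 2², 3², 4², …: 4, 9, 16, 25, 36 → 49.
Third component: differences are 6, 7, 8, … (increasing by 1 each time), so 25, 31, 38, 46, 55 → 65.
Combining the parts gives w-49-65.

w-49-65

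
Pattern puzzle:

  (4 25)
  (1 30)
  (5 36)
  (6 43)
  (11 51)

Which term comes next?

First entry: 4, 1, 5, 6, 11 → 17 (each term is the sum of the two before it).
Second entry — differences are 5, 6, 7, … (increasing by 1 each time): 25, 30, 36, 43, 51 → 60.
Putting it together: (17 60).

(17 60)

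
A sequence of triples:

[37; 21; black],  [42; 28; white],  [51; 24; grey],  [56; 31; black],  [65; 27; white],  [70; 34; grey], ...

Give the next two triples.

[79; 30; black], [84; 37; white]

First part — alternating steps +5, +9, +5, +9, …: 37, 42, 51, 56, 65, 70 → 79 → 84.
Second part: alternating steps +7, −4, +7, −4, …, so 21, 28, 24, 31, 27, 34 → 30 → 37.
For the shade, repeats black → white → grey: black, white, grey, black, white, grey → black → white.
So the next two triples are [79; 30; black] and [84; 37; white].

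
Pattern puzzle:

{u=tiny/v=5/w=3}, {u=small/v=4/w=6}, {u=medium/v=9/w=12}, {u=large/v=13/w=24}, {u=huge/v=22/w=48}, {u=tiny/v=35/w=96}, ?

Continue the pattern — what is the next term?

U: repeats tiny → small → medium → large → huge, so tiny, small, medium, large, huge, tiny → small.
V: 5, 4, 9, 13, 22, 35 → 57 (each term is the sum of the two before it).
W: 3, 6, 12, 24, 48, 96 → 192 (×2 each step).
Putting it together: {u=small/v=57/w=192}.

{u=small/v=57/w=192}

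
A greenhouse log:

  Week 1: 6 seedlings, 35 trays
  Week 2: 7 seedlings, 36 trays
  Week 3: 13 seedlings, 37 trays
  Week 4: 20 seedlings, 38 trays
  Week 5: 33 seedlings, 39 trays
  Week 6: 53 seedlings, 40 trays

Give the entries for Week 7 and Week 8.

86 seedlings, 41 trays; 139 seedlings, 42 trays

Seedlings goes 6, 7, 13, 20, 33, 53 → 86 → 139 (each term is the sum of the two before it).
Trays: +1 each step, so 35, 36, 37, 38, 39, 40 → 41 → 42.
Putting the parts together: 86 seedlings, 41 trays and then 139 seedlings, 42 trays.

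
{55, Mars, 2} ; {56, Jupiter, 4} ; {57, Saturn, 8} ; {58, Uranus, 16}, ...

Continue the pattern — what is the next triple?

First value: 55, 56, 57, 58 → 59 (+1 each step).
Planet goes Mars, Jupiter, Saturn, Uranus → Neptune (runs through the planets Mercury→Neptune).
Third value: ×2 each step; 2, 4, 8, 16 → 32.
Putting it together: {59, Neptune, 32}.

{59, Neptune, 32}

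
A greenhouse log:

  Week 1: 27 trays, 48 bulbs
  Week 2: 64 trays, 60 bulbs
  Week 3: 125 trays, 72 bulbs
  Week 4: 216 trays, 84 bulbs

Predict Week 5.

For the trays, perfect cubes: 3³, 4³, 5³, …: 27, 64, 125, 216 → 343.
Bulbs: 48, 60, 72, 84 → 96 (+12 each step).
Putting it together: 343 trays, 96 bulbs.

343 trays, 96 bulbs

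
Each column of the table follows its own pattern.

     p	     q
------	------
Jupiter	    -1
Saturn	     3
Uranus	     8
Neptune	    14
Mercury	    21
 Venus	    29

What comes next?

Earth  38

Column p goes Jupiter, Saturn, Uranus, Neptune, Mercury, Venus → Earth (runs through the planets Mercury→Neptune).
Column q — differences are 4, 5, 6, … (increasing by 1 each time): -1, 3, 8, 14, 21, 29 → 38.
Combining the parts gives Earth  38.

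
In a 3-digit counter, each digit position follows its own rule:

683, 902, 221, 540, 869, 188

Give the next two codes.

407, 726

First digit — +3 each step, mod 10: 6, 9, 2, 5, 8, 1 → 4 → 7.
Second digit goes 8, 0, 2, 4, 6, 8 → 0 → 2 (+2 each step, mod 10).
Third digit — −1 each step, mod 10: 3, 2, 1, 0, 9, 8 → 7 → 6.
Putting the parts together: 407 and then 726.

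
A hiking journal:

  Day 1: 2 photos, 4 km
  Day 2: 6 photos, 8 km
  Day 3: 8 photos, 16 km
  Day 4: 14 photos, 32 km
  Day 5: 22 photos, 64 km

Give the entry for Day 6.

36 photos, 128 km

Photos — each term is the sum of the two before it: 2, 6, 8, 14, 22 → 36.
Km — ×2 each step: 4, 8, 16, 32, 64 → 128.
So the next row is 36 photos, 128 km.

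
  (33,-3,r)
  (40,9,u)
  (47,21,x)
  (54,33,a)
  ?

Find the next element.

(61,45,d)

First coordinate: 33, 40, 47, 54 → 61 (+7 each step).
Second coordinate: +12 each step, so -3, 9, 21, 33 → 45.
Letter — letters move forward 3 places in the alphabet, wrapping Z→A: r, u, x, a → d.
Combining the parts gives (61,45,d).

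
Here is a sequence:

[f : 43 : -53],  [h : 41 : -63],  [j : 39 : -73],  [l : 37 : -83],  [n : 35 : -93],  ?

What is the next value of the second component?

Second component: −2 each step; 43, 41, 39, 37, 35 → 33.

33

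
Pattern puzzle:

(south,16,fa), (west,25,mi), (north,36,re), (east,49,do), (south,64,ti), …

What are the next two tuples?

Direction: south, west, north, east, south → west → north (repeats south → west → north → east).
Second coordinate — perfect squares: 4², 5², 6², …: 16, 25, 36, 49, 64 → 81 → 100.
Note: runs backward through the solfège scale do→ti; fa, mi, re, do, ti → la → sol.
Putting the parts together: (west,81,la) and then (north,100,sol).

(west,81,la), (north,100,sol)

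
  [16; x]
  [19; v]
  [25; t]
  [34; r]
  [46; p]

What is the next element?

First value: 16, 19, 25, 34, 46 → 61 (differences are 3, 6, 9, … (increasing by 3 each time)).
Letter: letters move back 2 places in the alphabet; x, v, t, r, p → n.
So the next element is [61; n].

[61; n]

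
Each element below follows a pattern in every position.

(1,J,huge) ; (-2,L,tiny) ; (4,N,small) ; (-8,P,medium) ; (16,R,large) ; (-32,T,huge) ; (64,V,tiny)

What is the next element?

(-128,X,small)

First slot goes 1, -2, 4, -8, 16, -32, 64 → -128 (×(-2) each step).
Letter: J, L, N, P, R, T, V → X (letters move forward 2 places in the alphabet).
Size: repeats huge → tiny → small → medium → large; huge, tiny, small, medium, large, huge, tiny → small.
Putting it together: (-128,X,small).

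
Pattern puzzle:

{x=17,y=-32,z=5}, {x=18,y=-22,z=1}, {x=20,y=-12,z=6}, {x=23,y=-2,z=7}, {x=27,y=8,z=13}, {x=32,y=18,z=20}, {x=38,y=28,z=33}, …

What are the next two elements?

{x=45,y=38,z=53}, {x=53,y=48,z=86}

X: differences are 1, 2, 3, … (increasing by 1 each time), so 17, 18, 20, 23, 27, 32, 38 → 45 → 53.
Y: +10 each step, so -32, -22, -12, -2, 8, 18, 28 → 38 → 48.
For the z, each term is the sum of the two before it: 5, 1, 6, 7, 13, 20, 33 → 53 → 86.
So the next two elements are {x=45,y=38,z=53} and {x=53,y=48,z=86}.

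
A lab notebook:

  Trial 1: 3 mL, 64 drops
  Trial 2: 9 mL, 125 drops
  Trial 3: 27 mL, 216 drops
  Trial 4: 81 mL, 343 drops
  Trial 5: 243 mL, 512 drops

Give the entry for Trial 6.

729 mL, 729 drops

ML: ×3 each step; 3, 9, 27, 81, 243 → 729.
Drops — perfect cubes: 4³, 5³, 6³, …: 64, 125, 216, 343, 512 → 729.
So the next line is 729 mL, 729 drops.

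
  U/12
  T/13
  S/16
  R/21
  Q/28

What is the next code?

P/37

Letter: U, T, S, R, Q → P (letters move back 1 place in the alphabet).
For the second component, differences are 1, 3, 5, … (increasing by 2 each time): 12, 13, 16, 21, 28 → 37.
Putting it together: P/37.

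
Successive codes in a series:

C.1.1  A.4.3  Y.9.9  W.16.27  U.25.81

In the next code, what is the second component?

36

For the second component, perfect squares: 1², 2², 3², …: 1, 4, 9, 16, 25 → 36.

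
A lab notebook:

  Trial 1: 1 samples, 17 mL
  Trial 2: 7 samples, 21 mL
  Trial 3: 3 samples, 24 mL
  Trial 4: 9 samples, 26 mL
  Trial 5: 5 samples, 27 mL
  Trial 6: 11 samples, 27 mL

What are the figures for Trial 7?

7 samples, 26 mL

Samples: alternating steps +6, −4, +6, −4, …, so 1, 7, 3, 9, 5, 11 → 7.
ML: differences are 4, 3, 2, … (decreasing by 1 each time), so 17, 21, 24, 26, 27, 27 → 26.
So the next row is 7 samples, 26 mL.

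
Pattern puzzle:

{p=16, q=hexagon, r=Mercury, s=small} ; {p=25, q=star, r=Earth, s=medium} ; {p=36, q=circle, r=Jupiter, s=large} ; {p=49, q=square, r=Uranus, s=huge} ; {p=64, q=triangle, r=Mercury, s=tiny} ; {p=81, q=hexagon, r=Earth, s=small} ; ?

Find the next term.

{p=100, q=star, r=Jupiter, s=medium}

P goes 16, 25, 36, 49, 64, 81 → 100 (perfect squares: 4², 5², 6², …).
Q: hexagon, star, circle, square, triangle, hexagon → star (repeats hexagon → star → circle → square → triangle).
R: repeats Mercury → Earth → Jupiter → Uranus, so Mercury, Earth, Jupiter, Uranus, Mercury, Earth → Jupiter.
For the s, repeats small → medium → large → huge → tiny: small, medium, large, huge, tiny, small → medium.
Putting it together: {p=100, q=star, r=Jupiter, s=medium}.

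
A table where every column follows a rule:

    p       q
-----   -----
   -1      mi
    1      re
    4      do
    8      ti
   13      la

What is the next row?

19  sol

For the column p, differences are 2, 3, 4, … (increasing by 1 each time): -1, 1, 4, 8, 13 → 19.
Column q — runs backward through the solfège scale do→ti: mi, re, do, ti, la → sol.
Putting it together: 19  sol.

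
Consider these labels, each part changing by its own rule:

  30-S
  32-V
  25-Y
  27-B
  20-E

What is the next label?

First component: alternating steps +2, −7, +2, −7, …; 30, 32, 25, 27, 20 → 22.
For the letter, letters move forward 3 places in the alphabet, wrapping Z→A: S, V, Y, B, E → H.
Putting it together: 22-H.

22-H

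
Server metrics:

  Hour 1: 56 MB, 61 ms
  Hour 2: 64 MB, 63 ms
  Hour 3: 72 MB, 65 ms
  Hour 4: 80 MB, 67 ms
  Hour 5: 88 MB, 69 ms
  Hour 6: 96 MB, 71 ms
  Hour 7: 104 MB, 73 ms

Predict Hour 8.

112 MB, 75 ms

MB goes 56, 64, 72, 80, 88, 96, 104 → 112 (+8 each step).
Ms: 61, 63, 65, 67, 69, 71, 73 → 75 (+2 each step).
Combining the parts gives 112 MB, 75 ms.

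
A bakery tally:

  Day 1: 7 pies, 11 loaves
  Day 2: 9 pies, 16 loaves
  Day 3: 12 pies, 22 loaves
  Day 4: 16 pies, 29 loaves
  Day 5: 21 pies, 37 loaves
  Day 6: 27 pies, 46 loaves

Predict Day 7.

Pies goes 7, 9, 12, 16, 21, 27 → 34 (differences are 2, 3, 4, … (increasing by 1 each time)).
Loaves: differences are 5, 6, 7, … (increasing by 1 each time), so 11, 16, 22, 29, 37, 46 → 56.
Combining the parts gives 34 pies, 56 loaves.

34 pies, 56 loaves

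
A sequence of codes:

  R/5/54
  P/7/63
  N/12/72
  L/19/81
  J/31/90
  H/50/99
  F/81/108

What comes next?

Letter goes R, P, N, L, J, H, F → D (letters move back 2 places in the alphabet).
Second component: 5, 7, 12, 19, 31, 50, 81 → 131 (each term is the sum of the two before it).
Third component goes 54, 63, 72, 81, 90, 99, 108 → 117 (+9 each step).
Putting it together: D/131/117.

D/131/117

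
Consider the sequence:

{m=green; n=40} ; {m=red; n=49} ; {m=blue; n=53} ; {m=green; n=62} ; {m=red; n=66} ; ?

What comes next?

M goes green, red, blue, green, red → blue (repeats green → red → blue).
N: alternating steps +9, +4, +9, +4, …, so 40, 49, 53, 62, 66 → 75.
Putting it together: {m=blue; n=75}.

{m=blue; n=75}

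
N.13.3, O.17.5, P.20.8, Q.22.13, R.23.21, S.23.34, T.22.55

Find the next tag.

U.20.89

Letter goes N, O, P, Q, R, S, T → U (letters move forward 1 place in the alphabet).
Second component: differences are 4, 3, 2, … (decreasing by 1 each time); 13, 17, 20, 22, 23, 23, 22 → 20.
Third component: 3, 5, 8, 13, 21, 34, 55 → 89 (each term is the sum of the two before it).
So the next tag is U.20.89.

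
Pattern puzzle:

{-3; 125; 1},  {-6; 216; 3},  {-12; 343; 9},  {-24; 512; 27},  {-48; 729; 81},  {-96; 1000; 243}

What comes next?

First component — ×2 each step: -3, -6, -12, -24, -48, -96 → -192.
Second component — perfect cubes: 5³, 6³, 7³, …: 125, 216, 343, 512, 729, 1000 → 1331.
Third component: ×3 each step, so 1, 3, 9, 27, 81, 243 → 729.
Putting it together: {-192; 1331; 729}.

{-192; 1331; 729}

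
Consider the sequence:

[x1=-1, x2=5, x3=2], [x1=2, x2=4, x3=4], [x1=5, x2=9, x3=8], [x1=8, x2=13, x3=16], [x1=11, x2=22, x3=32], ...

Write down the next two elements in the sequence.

X1: +3 each step, so -1, 2, 5, 8, 11 → 14 → 17.
X2: each term is the sum of the two before it; 5, 4, 9, 13, 22 → 35 → 57.
X3: ×2 each step, so 2, 4, 8, 16, 32 → 64 → 128.
So the next two elements are [x1=14, x2=35, x3=64] and [x1=17, x2=57, x3=128].

[x1=14, x2=35, x3=64], [x1=17, x2=57, x3=128]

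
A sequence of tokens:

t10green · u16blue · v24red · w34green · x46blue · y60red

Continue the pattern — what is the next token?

z76green

Letter: letters move forward 1 place in the alphabet, so t, u, v, w, x, y → z.
For the second component, differences are 6, 8, 10, … (increasing by 2 each time): 10, 16, 24, 34, 46, 60 → 76.
Colour — repeats green → blue → red: green, blue, red, green, blue, red → green.
Combining the parts gives z76green.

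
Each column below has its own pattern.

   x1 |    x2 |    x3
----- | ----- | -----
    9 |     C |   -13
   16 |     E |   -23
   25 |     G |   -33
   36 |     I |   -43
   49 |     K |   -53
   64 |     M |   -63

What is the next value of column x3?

Column x3: -13, -23, -33, -43, -53, -63 → -73 (−10 each step).

-73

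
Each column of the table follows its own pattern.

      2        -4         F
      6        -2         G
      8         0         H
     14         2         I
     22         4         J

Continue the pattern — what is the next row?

First component: 2, 6, 8, 14, 22 → 36 (each term is the sum of the two before it).
Second component: +2 each step, so -4, -2, 0, 2, 4 → 6.
Letter: letters move forward 1 place in the alphabet, so F, G, H, I, J → K.
Putting it together: 36  6  K.

36  6  K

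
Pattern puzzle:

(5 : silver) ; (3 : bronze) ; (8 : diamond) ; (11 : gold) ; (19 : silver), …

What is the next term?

First entry: each term is the sum of the two before it; 5, 3, 8, 11, 19 → 30.
Rank: repeats silver → bronze → diamond → gold, so silver, bronze, diamond, gold, silver → bronze.
Combining the parts gives (30 : bronze).

(30 : bronze)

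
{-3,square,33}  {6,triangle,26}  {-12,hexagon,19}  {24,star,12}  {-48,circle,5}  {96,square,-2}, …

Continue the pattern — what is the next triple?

{-192,triangle,-9}

First entry: -3, 6, -12, 24, -48, 96 → -192 (×(-2) each step).
Shape — repeats square → triangle → hexagon → star → circle: square, triangle, hexagon, star, circle, square → triangle.
Third entry: 33, 26, 19, 12, 5, -2 → -9 (−7 each step).
Combining the parts gives {-192,triangle,-9}.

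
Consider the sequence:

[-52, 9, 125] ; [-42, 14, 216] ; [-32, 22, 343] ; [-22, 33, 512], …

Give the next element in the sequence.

[-12, 47, 729]

First component: +10 each step, so -52, -42, -32, -22 → -12.
Second component — differences are 5, 8, 11, … (increasing by 3 each time): 9, 14, 22, 33 → 47.
Third component goes 125, 216, 343, 512 → 729 (perfect cubes: 5³, 6³, 7³, …).
So the next element is [-12, 47, 729].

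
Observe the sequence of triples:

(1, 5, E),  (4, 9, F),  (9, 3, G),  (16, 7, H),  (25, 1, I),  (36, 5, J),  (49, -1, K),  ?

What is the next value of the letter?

First component: perfect squares: 1², 2², 3², …; 1, 4, 9, 16, 25, 36, 49 → 64.
For the second component, alternating steps +4, −6, +4, −6, …: 5, 9, 3, 7, 1, 5, -1 → 3.
Letter goes E, F, G, H, I, J, K → L (letters move forward 1 place in the alphabet).

L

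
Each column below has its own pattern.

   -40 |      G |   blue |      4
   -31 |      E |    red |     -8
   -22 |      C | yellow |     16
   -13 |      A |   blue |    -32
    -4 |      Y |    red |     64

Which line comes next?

5  W  yellow  -128

First component: +9 each step; -40, -31, -22, -13, -4 → 5.
Letter: letters move back 2 places in the alphabet, wrapping A→Z; G, E, C, A, Y → W.
Colour — repeats blue → red → yellow: blue, red, yellow, blue, red → yellow.
Fourth component: 4, -8, 16, -32, 64 → -128 (×(-2) each step).
Putting it together: 5  W  yellow  -128.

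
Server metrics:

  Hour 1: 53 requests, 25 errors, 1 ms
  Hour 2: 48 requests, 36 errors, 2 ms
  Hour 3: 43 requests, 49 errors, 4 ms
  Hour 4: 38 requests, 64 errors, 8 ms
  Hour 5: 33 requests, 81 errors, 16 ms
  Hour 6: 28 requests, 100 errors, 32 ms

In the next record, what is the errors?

121

For the errors, perfect squares: 5², 6², 7², …: 25, 36, 49, 64, 81, 100 → 121.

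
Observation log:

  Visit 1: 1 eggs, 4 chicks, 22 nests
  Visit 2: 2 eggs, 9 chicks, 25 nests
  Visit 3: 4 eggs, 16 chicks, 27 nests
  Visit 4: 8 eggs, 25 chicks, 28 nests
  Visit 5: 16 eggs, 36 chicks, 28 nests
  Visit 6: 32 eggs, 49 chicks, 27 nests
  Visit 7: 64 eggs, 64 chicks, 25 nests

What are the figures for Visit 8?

128 eggs, 81 chicks, 22 nests

Eggs: ×2 each step; 1, 2, 4, 8, 16, 32, 64 → 128.
Chicks: differences are 5, 7, 9, … (increasing by 2 each time); 4, 9, 16, 25, 36, 49, 64 → 81.
Nests — differences are 3, 2, 1, … (decreasing by 1 each time): 22, 25, 27, 28, 28, 27, 25 → 22.
Putting it together: 128 eggs, 81 chicks, 22 nests.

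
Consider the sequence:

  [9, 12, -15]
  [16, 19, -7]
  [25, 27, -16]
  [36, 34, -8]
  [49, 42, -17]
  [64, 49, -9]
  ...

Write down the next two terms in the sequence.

First coordinate: 9, 16, 25, 36, 49, 64 → 81 → 100 (perfect squares: 3², 4², 5², …).
Second coordinate: alternating steps +7, +8, +7, +8, …, so 12, 19, 27, 34, 42, 49 → 57 → 64.
Third coordinate: alternating steps +8, −9, +8, −9, …; -15, -7, -16, -8, -17, -9 → -18 → -10.
So the next two terms are [81, 57, -18] and [100, 64, -10].

[81, 57, -18], [100, 64, -10]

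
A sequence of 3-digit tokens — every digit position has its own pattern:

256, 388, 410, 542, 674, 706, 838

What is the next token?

First digit goes 2, 3, 4, 5, 6, 7, 8 → 9 (+1 each step, mod 10).
Second digit — +3 each step, mod 10: 5, 8, 1, 4, 7, 0, 3 → 6.
Third digit: 6, 8, 0, 2, 4, 6, 8 → 0 (+2 each step, mod 10).
Combining the parts gives 960.

960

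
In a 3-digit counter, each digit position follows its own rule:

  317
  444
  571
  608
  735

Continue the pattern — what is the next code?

First digit — +1 each step, mod 10: 3, 4, 5, 6, 7 → 8.
For the second digit, +3 each step, mod 10: 1, 4, 7, 0, 3 → 6.
Third digit: −3 each step, mod 10, so 7, 4, 1, 8, 5 → 2.
Combining the parts gives 862.

862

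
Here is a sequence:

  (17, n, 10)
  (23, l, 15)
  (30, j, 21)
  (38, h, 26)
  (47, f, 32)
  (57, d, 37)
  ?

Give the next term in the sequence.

(68, b, 43)

First value: differences are 6, 7, 8, … (increasing by 1 each time); 17, 23, 30, 38, 47, 57 → 68.
Letter: n, l, j, h, f, d → b (letters move back 2 places in the alphabet).
For the third value, alternating steps +5, +6, +5, +6, …: 10, 15, 21, 26, 32, 37 → 43.
So the next term is (68, b, 43).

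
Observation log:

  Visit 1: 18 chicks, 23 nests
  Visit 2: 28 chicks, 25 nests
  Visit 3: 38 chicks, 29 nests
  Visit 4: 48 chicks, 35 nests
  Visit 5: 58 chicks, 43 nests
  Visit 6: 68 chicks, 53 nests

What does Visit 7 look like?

Chicks goes 18, 28, 38, 48, 58, 68 → 78 (+10 each step).
Nests: differences are 2, 4, 6, … (increasing by 2 each time), so 23, 25, 29, 35, 43, 53 → 65.
So the next record is 78 chicks, 65 nests.

78 chicks, 65 nests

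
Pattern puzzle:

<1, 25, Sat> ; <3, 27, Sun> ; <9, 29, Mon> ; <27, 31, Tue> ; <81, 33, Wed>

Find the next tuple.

First component: 1, 3, 9, 27, 81 → 243 (×3 each step).
Second component goes 25, 27, 29, 31, 33 → 35 (+2 each step).
Day: runs through the weekdays Mon→Sun, so Sat, Sun, Mon, Tue, Wed → Thu.
So the next tuple is <243, 35, Thu>.

<243, 35, Thu>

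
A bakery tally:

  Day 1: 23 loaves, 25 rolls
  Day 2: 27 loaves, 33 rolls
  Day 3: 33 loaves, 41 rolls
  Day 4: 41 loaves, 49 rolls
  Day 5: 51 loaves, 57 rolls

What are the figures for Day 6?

Loaves: differences are 4, 6, 8, … (increasing by 2 each time), so 23, 27, 33, 41, 51 → 63.
Rolls: +8 each step; 25, 33, 41, 49, 57 → 65.
Putting it together: 63 loaves, 65 rolls.

63 loaves, 65 rolls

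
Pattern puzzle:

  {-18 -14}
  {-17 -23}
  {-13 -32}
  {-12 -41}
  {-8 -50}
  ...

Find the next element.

{-7 -59}

First slot — alternating steps +1, +4, +1, +4, …: -18, -17, -13, -12, -8 → -7.
Second slot: −9 each step; -14, -23, -32, -41, -50 → -59.
Putting it together: {-7 -59}.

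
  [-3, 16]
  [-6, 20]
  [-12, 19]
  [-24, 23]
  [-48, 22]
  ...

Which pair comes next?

[-96, 26]

First component: -3, -6, -12, -24, -48 → -96 (×2 each step).
For the second component, alternating steps +4, −1, +4, −1, …: 16, 20, 19, 23, 22 → 26.
Putting it together: [-96, 26].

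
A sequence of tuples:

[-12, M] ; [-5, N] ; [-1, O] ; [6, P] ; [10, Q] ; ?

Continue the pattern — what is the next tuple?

First value: -12, -5, -1, 6, 10 → 17 (alternating steps +7, +4, +7, +4, …).
For the letter, letters move forward 1 place in the alphabet: M, N, O, P, Q → R.
Combining the parts gives [17, R].

[17, R]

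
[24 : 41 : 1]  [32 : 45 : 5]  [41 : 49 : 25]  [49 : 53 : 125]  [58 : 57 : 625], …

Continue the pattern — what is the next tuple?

First slot — alternating steps +8, +9, +8, +9, …: 24, 32, 41, 49, 58 → 66.
Second slot: +4 each step, so 41, 45, 49, 53, 57 → 61.
For the third slot, ×5 each step: 1, 5, 25, 125, 625 → 3125.
Putting it together: [66 : 61 : 3125].

[66 : 61 : 3125]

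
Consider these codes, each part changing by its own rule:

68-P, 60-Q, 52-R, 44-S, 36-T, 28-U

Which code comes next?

20-V

First component: −8 each step; 68, 60, 52, 44, 36, 28 → 20.
Letter: letters move forward 1 place in the alphabet, so P, Q, R, S, T, U → V.
Combining the parts gives 20-V.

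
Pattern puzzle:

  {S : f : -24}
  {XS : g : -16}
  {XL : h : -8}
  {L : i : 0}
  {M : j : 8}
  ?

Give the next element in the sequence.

{S : k : 16}

Size — runs backward through clothing sizes XS→XL: S, XS, XL, L, M → S.
Letter: letters move forward 1 place in the alphabet, so f, g, h, i, j → k.
Third part goes -24, -16, -8, 0, 8 → 16 (+8 each step).
Combining the parts gives {S : k : 16}.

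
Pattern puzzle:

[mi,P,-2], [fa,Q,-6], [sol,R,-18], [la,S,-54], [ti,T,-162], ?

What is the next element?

[do,U,-486]

Note — runs through the solfège scale do→ti: mi, fa, sol, la, ti → do.
Letter goes P, Q, R, S, T → U (letters move forward 1 place in the alphabet).
For the third coordinate, ×3 each step: -2, -6, -18, -54, -162 → -486.
Putting it together: [do,U,-486].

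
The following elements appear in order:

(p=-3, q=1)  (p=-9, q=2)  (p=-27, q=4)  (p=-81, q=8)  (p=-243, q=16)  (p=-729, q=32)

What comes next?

(p=-2187, q=64)

For the p, ×3 each step: -3, -9, -27, -81, -243, -729 → -2187.
Q — ×2 each step: 1, 2, 4, 8, 16, 32 → 64.
Combining the parts gives (p=-2187, q=64).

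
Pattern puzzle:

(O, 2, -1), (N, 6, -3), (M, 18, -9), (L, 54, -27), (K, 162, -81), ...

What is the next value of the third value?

For the third value, ×3 each step: -1, -3, -9, -27, -81 → -243.

-243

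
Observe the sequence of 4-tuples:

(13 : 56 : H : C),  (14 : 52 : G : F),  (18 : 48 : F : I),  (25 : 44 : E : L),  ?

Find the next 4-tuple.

(35 : 40 : D : O)

First component: 13, 14, 18, 25 → 35 (differences are 1, 4, 7, … (increasing by 3 each time)).
Second component: −4 each step, so 56, 52, 48, 44 → 40.
First letter: letters move back 1 place in the alphabet; H, G, F, E → D.
Second letter: letters move forward 3 places in the alphabet; C, F, I, L → O.
So the next 4-tuple is (35 : 40 : D : O).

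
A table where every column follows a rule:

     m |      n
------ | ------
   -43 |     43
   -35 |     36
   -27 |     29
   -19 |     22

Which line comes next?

Column m: -43, -35, -27, -19 → -11 (+8 each step).
Column n — −7 each step: 43, 36, 29, 22 → 15.
Putting it together: -11  15.

-11  15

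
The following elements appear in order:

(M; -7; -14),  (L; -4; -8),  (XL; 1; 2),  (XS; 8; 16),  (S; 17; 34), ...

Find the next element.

Size — runs through clothing sizes XS→XL: M, L, XL, XS, S → M.
Second coordinate: differences are 3, 5, 7, … (increasing by 2 each time), so -7, -4, 1, 8, 17 → 28.
Third coordinate: -14, -8, 2, 16, 34 → 56 (always 2 × the second coordinate).
So the next element is (M; 28; 56).

(M; 28; 56)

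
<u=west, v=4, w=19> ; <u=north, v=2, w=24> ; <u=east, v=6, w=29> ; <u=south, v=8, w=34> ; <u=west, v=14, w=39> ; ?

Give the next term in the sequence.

U goes west, north, east, south, west → north (repeats west → north → east → south).
V goes 4, 2, 6, 8, 14 → 22 (each term is the sum of the two before it).
W — +5 each step: 19, 24, 29, 34, 39 → 44.
Combining the parts gives <u=north, v=22, w=44>.

<u=north, v=22, w=44>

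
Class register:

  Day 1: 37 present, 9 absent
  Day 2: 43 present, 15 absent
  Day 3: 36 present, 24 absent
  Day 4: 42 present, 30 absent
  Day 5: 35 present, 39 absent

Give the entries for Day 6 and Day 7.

41 present, 45 absent; 34 present, 54 absent

Present: alternating steps +6, −7, +6, −7, …, so 37, 43, 36, 42, 35 → 41 → 34.
For the absent, alternating steps +6, +9, +6, +9, …: 9, 15, 24, 30, 39 → 45 → 54.
So the next two records are 41 present, 45 absent and 34 present, 54 absent.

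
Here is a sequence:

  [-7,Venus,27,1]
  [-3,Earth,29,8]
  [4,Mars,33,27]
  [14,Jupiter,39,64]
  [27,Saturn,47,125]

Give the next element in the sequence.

[43,Uranus,57,216]

First slot: differences are 4, 7, 10, … (increasing by 3 each time), so -7, -3, 4, 14, 27 → 43.
Planet: runs through the planets Mercury→Neptune; Venus, Earth, Mars, Jupiter, Saturn → Uranus.
Third slot — differences are 2, 4, 6, … (increasing by 2 each time): 27, 29, 33, 39, 47 → 57.
Fourth slot: perfect cubes: 1³, 2³, 3³, …, so 1, 8, 27, 64, 125 → 216.
So the next element is [43,Uranus,57,216].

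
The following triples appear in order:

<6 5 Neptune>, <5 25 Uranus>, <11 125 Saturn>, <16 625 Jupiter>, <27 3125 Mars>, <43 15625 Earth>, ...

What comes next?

<70 78125 Venus>

First coordinate: each term is the sum of the two before it, so 6, 5, 11, 16, 27, 43 → 70.
Second coordinate: 5, 25, 125, 625, 3125, 15625 → 78125 (×5 each step).
Planet — runs backward through the planets Mercury→Neptune: Neptune, Uranus, Saturn, Jupiter, Mars, Earth → Venus.
Combining the parts gives <70 78125 Venus>.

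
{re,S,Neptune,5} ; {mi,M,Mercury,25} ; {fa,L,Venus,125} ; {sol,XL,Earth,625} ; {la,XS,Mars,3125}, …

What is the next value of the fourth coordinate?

15625

Fourth coordinate: ×5 each step; 5, 25, 125, 625, 3125 → 15625.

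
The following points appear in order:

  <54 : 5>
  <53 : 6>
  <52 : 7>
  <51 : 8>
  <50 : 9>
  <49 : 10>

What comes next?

<48 : 11>

First value goes 54, 53, 52, 51, 50, 49 → 48 (−1 each step).
For the second value, together with the first value always sums to 59: 5, 6, 7, 8, 9, 10 → 11.
So the next point is <48 : 11>.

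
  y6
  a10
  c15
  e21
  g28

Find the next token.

i36

Letter — letters move forward 2 places in the alphabet, wrapping Z→A: y, a, c, e, g → i.
Second component — differences are 4, 5, 6, … (increasing by 1 each time): 6, 10, 15, 21, 28 → 36.
So the next token is i36.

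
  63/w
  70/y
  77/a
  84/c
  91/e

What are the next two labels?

First component: +7 each step; 63, 70, 77, 84, 91 → 98 → 105.
Letter: letters move forward 2 places in the alphabet, wrapping Z→A; w, y, a, c, e → g → i.
So the next two labels are 98/g and 105/i.

98/g, 105/i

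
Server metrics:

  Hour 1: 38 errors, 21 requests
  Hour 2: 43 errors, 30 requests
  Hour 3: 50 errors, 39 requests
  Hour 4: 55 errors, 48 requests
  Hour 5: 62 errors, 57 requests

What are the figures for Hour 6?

Errors: 38, 43, 50, 55, 62 → 67 (alternating steps +5, +7, +5, +7, …).
Requests — +9 each step: 21, 30, 39, 48, 57 → 66.
Putting it together: 67 errors, 66 requests.

67 errors, 66 requests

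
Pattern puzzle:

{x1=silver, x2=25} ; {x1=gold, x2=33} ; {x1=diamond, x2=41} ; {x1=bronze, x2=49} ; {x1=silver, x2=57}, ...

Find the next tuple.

{x1=gold, x2=65}

X1: repeats silver → gold → diamond → bronze, so silver, gold, diamond, bronze, silver → gold.
X2: +8 each step; 25, 33, 41, 49, 57 → 65.
So the next tuple is {x1=gold, x2=65}.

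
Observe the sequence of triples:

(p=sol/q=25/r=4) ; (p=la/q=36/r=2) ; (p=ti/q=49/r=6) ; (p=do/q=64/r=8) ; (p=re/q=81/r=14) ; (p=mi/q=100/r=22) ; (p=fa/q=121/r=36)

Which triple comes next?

(p=sol/q=144/r=58)

P: sol, la, ti, do, re, mi, fa → sol (runs through the solfège scale do→ti).
Q — perfect squares: 5², 6², 7², …: 25, 36, 49, 64, 81, 100, 121 → 144.
R: each term is the sum of the two before it; 4, 2, 6, 8, 14, 22, 36 → 58.
So the next triple is (p=sol/q=144/r=58).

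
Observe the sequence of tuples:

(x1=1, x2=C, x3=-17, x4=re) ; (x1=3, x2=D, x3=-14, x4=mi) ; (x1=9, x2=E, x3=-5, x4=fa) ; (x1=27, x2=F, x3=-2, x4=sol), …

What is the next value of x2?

G

X2 goes C, D, E, F → G (letters move forward 1 place in the alphabet).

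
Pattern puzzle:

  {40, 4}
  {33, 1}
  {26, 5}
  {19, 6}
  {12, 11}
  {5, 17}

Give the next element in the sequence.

{-2, 28}

For the first part, −7 each step: 40, 33, 26, 19, 12, 5 → -2.
Second part: 4, 1, 5, 6, 11, 17 → 28 (each term is the sum of the two before it).
Putting it together: {-2, 28}.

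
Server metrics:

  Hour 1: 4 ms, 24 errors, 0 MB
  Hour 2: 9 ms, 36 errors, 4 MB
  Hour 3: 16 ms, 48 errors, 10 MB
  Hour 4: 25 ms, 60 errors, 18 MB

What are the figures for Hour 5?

For the ms, perfect squares: 2², 3², 4², …: 4, 9, 16, 25 → 36.
Errors: +12 each step, so 24, 36, 48, 60 → 72.
MB goes 0, 4, 10, 18 → 28 (differences are 4, 6, 8, … (increasing by 2 each time)).
Combining the parts gives 36 ms, 72 errors, 28 MB.

36 ms, 72 errors, 28 MB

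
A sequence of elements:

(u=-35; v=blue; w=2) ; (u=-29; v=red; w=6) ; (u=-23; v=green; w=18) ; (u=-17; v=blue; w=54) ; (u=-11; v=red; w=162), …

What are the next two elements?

(u=-5; v=green; w=486), (u=1; v=blue; w=1458)

U — +6 each step: -35, -29, -23, -17, -11 → -5 → 1.
For the v, repeats blue → red → green: blue, red, green, blue, red → green → blue.
For the w, ×3 each step: 2, 6, 18, 54, 162 → 486 → 1458.
So the next two elements are (u=-5; v=green; w=486) and (u=1; v=blue; w=1458).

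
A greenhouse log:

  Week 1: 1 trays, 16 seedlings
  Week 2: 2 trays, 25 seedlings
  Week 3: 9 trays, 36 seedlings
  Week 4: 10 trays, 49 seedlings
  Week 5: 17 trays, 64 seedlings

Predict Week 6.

Trays goes 1, 2, 9, 10, 17 → 18 (alternating steps +1, +7, +1, +7, …).
Seedlings: perfect squares: 4², 5², 6², …; 16, 25, 36, 49, 64 → 81.
So the next record is 18 trays, 81 seedlings.

18 trays, 81 seedlings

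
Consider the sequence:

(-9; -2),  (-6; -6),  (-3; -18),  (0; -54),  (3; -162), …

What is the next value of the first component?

For the first component, +3 each step: -9, -6, -3, 0, 3 → 6.

6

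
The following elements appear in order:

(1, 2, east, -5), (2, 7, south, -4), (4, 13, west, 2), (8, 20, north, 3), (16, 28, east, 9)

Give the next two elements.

(32, 37, south, 10), (64, 47, west, 16)

First component — ×2 each step: 1, 2, 4, 8, 16 → 32 → 64.
Second component goes 2, 7, 13, 20, 28 → 37 → 47 (differences are 5, 6, 7, … (increasing by 1 each time)).
Direction — repeats east → south → west → north: east, south, west, north, east → south → west.
Fourth component — alternating steps +1, +6, +1, +6, …: -5, -4, 2, 3, 9 → 10 → 16.
Putting the parts together: (32, 37, south, 10) and then (64, 47, west, 16).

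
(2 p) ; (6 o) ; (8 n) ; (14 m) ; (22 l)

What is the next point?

(36 k)

First component goes 2, 6, 8, 14, 22 → 36 (each term is the sum of the two before it).
Letter: letters move back 1 place in the alphabet, so p, o, n, m, l → k.
Combining the parts gives (36 k).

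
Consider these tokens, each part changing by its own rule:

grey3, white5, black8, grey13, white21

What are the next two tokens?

Shade: repeats grey → white → black; grey, white, black, grey, white → black → grey.
Second component: each term is the sum of the two before it; 3, 5, 8, 13, 21 → 34 → 55.
So the next two tokens are black34 and grey55.

black34, grey55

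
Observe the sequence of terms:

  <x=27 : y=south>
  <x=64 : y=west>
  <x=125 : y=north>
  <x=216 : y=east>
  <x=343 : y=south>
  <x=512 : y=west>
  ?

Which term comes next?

For the x, perfect cubes: 3³, 4³, 5³, …: 27, 64, 125, 216, 343, 512 → 729.
Y: repeats south → west → north → east; south, west, north, east, south, west → north.
So the next term is <x=729 : y=north>.

<x=729 : y=north>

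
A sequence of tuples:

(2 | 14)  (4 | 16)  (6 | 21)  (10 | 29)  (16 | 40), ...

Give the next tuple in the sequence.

(26 | 54)

For the first slot, each term is the sum of the two before it: 2, 4, 6, 10, 16 → 26.
Second slot: differences are 2, 5, 8, … (increasing by 3 each time); 14, 16, 21, 29, 40 → 54.
Putting it together: (26 | 54).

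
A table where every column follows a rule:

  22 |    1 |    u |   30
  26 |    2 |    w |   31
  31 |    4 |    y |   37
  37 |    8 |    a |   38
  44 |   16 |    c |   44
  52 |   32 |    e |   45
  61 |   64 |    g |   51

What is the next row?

First component — differences are 4, 5, 6, … (increasing by 1 each time): 22, 26, 31, 37, 44, 52, 61 → 71.
Second component goes 1, 2, 4, 8, 16, 32, 64 → 128 (×2 each step).
Letter: letters move forward 2 places in the alphabet, wrapping Z→A, so u, w, y, a, c, e, g → i.
Fourth component goes 30, 31, 37, 38, 44, 45, 51 → 52 (alternating steps +1, +6, +1, +6, …).
Putting it together: 71  128  i  52.

71  128  i  52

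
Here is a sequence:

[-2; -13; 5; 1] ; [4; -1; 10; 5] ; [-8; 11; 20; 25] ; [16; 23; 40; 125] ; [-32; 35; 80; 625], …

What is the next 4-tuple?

[64; 47; 160; 3125]

First value — ×(-2) each step: -2, 4, -8, 16, -32 → 64.
Second value: +12 each step, so -13, -1, 11, 23, 35 → 47.
Third value — ×2 each step: 5, 10, 20, 40, 80 → 160.
For the fourth value, ×5 each step: 1, 5, 25, 125, 625 → 3125.
So the next 4-tuple is [64; 47; 160; 3125].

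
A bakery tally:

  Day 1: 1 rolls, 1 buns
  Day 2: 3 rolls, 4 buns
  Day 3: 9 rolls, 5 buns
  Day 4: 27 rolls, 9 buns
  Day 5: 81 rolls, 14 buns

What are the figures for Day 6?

For the rolls, ×3 each step: 1, 3, 9, 27, 81 → 243.
For the buns, each term is the sum of the two before it: 1, 4, 5, 9, 14 → 23.
Combining the parts gives 243 rolls, 23 buns.

243 rolls, 23 buns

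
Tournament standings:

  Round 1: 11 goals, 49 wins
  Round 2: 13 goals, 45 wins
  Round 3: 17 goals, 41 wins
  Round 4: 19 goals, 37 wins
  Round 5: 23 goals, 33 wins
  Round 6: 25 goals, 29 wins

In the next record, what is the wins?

Wins: −4 each step, so 49, 45, 41, 37, 33, 29 → 25.

25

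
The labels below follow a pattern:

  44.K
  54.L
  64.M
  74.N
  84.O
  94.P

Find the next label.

104.Q

For the first component, +10 each step: 44, 54, 64, 74, 84, 94 → 104.
Letter: letters move forward 1 place in the alphabet, so K, L, M, N, O, P → Q.
So the next label is 104.Q.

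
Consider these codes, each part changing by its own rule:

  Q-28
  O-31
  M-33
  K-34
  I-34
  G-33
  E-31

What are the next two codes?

Letter: letters move back 2 places in the alphabet; Q, O, M, K, I, G, E → C → A.
Second component goes 28, 31, 33, 34, 34, 33, 31 → 28 → 24 (differences are 3, 2, 1, … (decreasing by 1 each time)).
So the next two codes are C-28 and A-24.

C-28, A-24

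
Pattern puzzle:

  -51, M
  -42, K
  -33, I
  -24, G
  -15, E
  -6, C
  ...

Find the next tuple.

3, A

First part: +9 each step, so -51, -42, -33, -24, -15, -6 → 3.
Letter — letters move back 2 places in the alphabet: M, K, I, G, E, C → A.
Putting it together: 3, A.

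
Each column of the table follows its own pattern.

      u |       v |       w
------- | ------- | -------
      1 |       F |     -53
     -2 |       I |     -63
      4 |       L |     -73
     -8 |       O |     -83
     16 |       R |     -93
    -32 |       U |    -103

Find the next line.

64  X  -113

For the column u, ×(-2) each step: 1, -2, 4, -8, 16, -32 → 64.
For the column v, letters move forward 3 places in the alphabet: F, I, L, O, R, U → X.
For the column w, −10 each step: -53, -63, -73, -83, -93, -103 → -113.
Putting it together: 64  X  -113.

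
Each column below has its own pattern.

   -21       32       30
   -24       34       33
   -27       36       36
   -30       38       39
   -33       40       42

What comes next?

-36  42  45

For the first component, −3 each step: -21, -24, -27, -30, -33 → -36.
Second component: +2 each step, so 32, 34, 36, 38, 40 → 42.
Third component goes 30, 33, 36, 39, 42 → 45 (together with the first component always sums to 9).
So the next line is -36  42  45.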